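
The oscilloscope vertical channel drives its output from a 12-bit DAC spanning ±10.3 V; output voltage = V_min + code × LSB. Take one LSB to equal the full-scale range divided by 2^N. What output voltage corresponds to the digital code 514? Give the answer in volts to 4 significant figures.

-7.715 V

The full-scale span is 10.3 − (-10.3) = 20.6 V. LSB = 20.6 V / 2^12.
Output = V_min + (514/4096) × range = -10.3 + 0.125488 × 20.6 V
      = -10.3 + 2.58506 = -7.71494 V.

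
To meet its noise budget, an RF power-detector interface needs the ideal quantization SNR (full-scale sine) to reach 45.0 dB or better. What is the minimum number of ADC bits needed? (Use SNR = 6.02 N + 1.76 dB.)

8 bits

N ≥ (45.0 − 1.76)/6.02 = 7.183 → N_min = 8.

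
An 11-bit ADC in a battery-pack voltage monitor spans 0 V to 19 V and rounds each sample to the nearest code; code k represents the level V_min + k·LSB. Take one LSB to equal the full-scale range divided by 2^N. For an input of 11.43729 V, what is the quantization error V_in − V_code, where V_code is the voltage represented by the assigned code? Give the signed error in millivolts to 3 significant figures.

Span = 19 V. LSB = 19 V / 2^11 ≈ 9.277 mV.
Position in LSBs: (11.43729 − (0)) × 2048/19 = 1232.8195; rounding gives k = 1233.
V_code = V_min + k × range/2^11 = 0 + 1233 × 19/2048 = 11.43896484 V.
e = 11.43729 − (11.43896484) = −1.67 mV.

−1.67 mV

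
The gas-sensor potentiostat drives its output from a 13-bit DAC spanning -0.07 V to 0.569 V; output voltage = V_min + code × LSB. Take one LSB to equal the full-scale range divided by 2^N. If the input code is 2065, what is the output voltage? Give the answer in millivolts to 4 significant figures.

The full-scale span is 0.569 − (-0.07) = 0.639 V. LSB = 0.639 V / 2^13.
V_out = -0.07 + 2065 × (0.639/8192) V
      = -0.07 + 0.161076 = 0.0910760 V.

91.08 mV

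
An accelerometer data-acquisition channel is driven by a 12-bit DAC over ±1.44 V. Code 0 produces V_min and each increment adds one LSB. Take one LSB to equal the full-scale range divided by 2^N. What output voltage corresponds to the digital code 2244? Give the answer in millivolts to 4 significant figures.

Full-scale range = 1.44 V − (-1.44 V) = 2.88 V. LSB = 2.88 V / 2^12.
V_out = -1.44 + 2244 × (2.88/4096) V
      = -1.44 V + 1.57781 V = 0.137813 V.

137.8 mV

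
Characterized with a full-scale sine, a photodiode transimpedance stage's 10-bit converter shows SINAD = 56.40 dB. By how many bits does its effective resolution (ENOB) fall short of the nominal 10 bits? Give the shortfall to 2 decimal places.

0.92 bits

ENOB = (SINAD − 1.76)/6.02 = (56.40 − 1.76)/6.02 = 9.0764 bits.
Lost resolution: 10 − 9.0764 = 0.9236 bits.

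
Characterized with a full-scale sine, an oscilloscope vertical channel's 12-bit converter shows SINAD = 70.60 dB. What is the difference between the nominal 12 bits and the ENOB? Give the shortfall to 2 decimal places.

0.56 bits

N_eff = (70.60 − 1.76)/6.02 = 11.4352 bits.
12 − 11.4352 = 0.56 bits below nominal.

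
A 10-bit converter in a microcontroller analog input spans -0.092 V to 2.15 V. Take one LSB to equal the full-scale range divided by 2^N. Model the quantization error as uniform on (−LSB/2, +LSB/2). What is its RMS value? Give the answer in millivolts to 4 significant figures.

The full-scale span is 2.15 − (-0.092) = 2.242 V.
LSB = 2.242 V ÷ 2^10 = 2.242/1024 V = 2.18945 mV.
RMS of a uniform error over width LSB is LSB/√12 = 0.6320 mV.

0.6320 mV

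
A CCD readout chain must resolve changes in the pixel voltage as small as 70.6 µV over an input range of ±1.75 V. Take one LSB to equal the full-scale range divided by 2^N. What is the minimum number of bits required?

The full-scale span is 1.75 − (-1.75) = 3.5 V.
Need 2^N ≥ 3.5 V / 70.6 µV = 49580 → N_min = 16.

16 bits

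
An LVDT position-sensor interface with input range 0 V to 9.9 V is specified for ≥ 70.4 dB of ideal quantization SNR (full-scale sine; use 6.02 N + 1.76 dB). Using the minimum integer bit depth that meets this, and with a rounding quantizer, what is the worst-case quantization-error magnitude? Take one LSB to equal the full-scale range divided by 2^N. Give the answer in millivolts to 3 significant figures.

Full-scale range = 9.9 V.
Solving 6.02 N ≥ 70.4 − 1.76: N ≥ 11.402. Round up → N = 12.
Step size = 9.9/4096 V = 2.4170 mV.
Half an LSB is 1.21 mV.

1.21 mV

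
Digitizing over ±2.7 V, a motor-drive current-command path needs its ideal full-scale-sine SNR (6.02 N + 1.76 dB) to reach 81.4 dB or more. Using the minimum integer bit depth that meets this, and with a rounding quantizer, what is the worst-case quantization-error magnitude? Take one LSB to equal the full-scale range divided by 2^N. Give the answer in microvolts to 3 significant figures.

Range = 2.7 − (-2.7) = 5.4 V.
N ≥ (81.4 − 1.76)/6.02 = 13.229 → N_min = 14.
LSB = 5.4 V ÷ 2^14 = 5.4/16384 V = 329.59 µV.
Max error for round-to-nearest is LSB/2 = 165 µV.

165 µV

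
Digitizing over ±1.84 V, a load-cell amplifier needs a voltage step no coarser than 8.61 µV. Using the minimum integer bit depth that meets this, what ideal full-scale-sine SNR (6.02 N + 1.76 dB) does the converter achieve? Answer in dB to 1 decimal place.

116.1 dB

Full-scale range = 1.84 V − (-1.84 V) = 3.68 V.
3.68 V / 8.61 µV = 427400. Since 2^18 = 262144 and 2^19 = 524288, N = 19.
6.02(19) + 1.76 = 116.14 dB.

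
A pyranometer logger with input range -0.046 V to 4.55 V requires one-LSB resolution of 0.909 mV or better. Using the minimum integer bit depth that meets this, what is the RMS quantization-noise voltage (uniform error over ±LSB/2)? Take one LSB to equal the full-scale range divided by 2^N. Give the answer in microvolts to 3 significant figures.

Full-scale range = 4.55 V − (-0.046 V) = 4.596 V.
Need 2^N ≥ 4.596 V / 0.909 mV = 5056 → N_min = 13.
LSB = 4.596 V ÷ 2^13 = 4.596/8192 V = 0.56104 mV.
RMS noise = LSB/√12 = 162 µV.

162 µV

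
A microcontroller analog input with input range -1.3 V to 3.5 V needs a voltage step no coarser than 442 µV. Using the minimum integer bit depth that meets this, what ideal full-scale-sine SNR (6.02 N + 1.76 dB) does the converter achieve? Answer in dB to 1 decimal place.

Span: 3.5 V − (-1.3 V) = 4.8 V.
Need 2^N ≥ 4.8 V / 442 µV = 10860 → N_min = 14.
SNR = 6.02 × 14 + 1.76 = 86.04 dB.

86.0 dB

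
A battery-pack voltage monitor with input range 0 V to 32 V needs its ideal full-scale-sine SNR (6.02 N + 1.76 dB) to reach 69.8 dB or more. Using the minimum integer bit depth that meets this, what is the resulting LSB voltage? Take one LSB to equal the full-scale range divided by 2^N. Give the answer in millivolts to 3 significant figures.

Full-scale range = 32 V.
Solving 6.02 N ≥ 69.8 − 1.76: N ≥ 11.302. Round up → N = 12.
LSB = 32 V ÷ 2^12 = 32/4096 V = 7.81 mV.

7.81 mV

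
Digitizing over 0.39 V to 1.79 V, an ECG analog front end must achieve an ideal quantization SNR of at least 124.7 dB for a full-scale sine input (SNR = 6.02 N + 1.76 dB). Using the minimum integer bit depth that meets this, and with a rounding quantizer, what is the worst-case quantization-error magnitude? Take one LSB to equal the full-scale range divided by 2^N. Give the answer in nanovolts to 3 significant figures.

334 nV

Range = 1.79 − (0.39) = 1.4 V.
6.02 N + 1.76 ≥ 124.7 gives N ≥ 20.422, so the minimum integer is 21.
Step size = 1.4/2097152 V = 0.66757 µV.
Half an LSB is 334 nV.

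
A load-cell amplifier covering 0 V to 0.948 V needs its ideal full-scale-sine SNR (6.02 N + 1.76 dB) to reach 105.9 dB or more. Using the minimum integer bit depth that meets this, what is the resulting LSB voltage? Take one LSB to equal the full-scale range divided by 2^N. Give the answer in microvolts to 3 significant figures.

Range is 0.948 V.
6.02 N + 1.76 ≥ 105.9 gives N ≥ 17.299, so the minimum integer is 18.
LSB = 0.948 V / 2^18 = 3.62 µV.

3.62 µV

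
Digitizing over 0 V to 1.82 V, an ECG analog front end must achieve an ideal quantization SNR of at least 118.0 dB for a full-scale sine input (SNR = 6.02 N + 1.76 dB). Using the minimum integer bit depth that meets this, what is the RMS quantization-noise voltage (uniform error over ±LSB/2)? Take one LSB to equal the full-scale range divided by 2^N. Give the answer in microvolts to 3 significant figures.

0.501 µV

Span = 1.82 V.
Required N = ⌈(118.0 − 1.76)/6.02⌉ = ⌈19.309⌉ = 20.
LSB = 1.82 V / 2^20 = 1.7357 µV.
RMS noise = LSB/√12 = 0.501 µV.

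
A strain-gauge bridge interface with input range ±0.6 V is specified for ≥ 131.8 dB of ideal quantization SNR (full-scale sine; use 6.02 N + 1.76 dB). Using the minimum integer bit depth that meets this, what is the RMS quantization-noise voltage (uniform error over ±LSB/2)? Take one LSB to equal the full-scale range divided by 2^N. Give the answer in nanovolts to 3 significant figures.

The full-scale span is 0.6 − (-0.6) = 1.2 V.
6.02 N + 1.76 ≥ 131.8 gives N ≥ 21.601, so the minimum integer is 22.
One LSB is 1.2 V / 4194304 = 286.10 nV.
V_rms = LSB/√12 = 82.6 nV.

82.6 nV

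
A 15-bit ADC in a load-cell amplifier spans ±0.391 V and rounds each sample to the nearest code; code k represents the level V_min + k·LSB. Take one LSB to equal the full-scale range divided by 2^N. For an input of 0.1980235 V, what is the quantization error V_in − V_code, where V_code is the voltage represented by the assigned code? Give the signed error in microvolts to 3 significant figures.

−6.16 µV

Range = 0.391 − (-0.391) = 0.782 V. LSB = 0.782 V / 2^15 ≈ 23.86 µV.
(V_in − V_min)/LSB = (0.1980235 − (-0.391)) × 32768/0.782 = 24681.7417 → nearest code k = 24682.
V_code = V_min + k × range/2^15 = -0.391 + 24682 × 0.782/32768 = 0.19802966309 V.
V_in − V_code = 0.1980235 − (0.19802966309) = −6.16 µV.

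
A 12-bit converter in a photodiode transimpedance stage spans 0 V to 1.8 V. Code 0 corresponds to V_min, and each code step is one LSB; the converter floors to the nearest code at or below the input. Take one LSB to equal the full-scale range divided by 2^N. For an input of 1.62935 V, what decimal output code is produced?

V_FS = 1.8 V. LSB = 1.8 V / 2^12 ≈ 439.5 µV.
(V_in − V_min) × 2^12/range = (1.62935 − (0)) × 4096/1.8 = 3707.676.
Floor → code = 3707.

3707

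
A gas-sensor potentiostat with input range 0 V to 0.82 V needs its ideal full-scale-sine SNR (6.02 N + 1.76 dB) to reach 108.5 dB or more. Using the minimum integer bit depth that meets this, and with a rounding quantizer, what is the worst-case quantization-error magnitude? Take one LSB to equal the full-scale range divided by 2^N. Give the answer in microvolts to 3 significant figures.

1.56 µV

V_FS = 0.82 V.
6.02 N + 1.76 ≥ 108.5 gives N ≥ 17.731, so the minimum integer is 18.
LSB = 0.82 V ÷ 2^18 = 0.82/262144 V = 3.1281 µV.
Half an LSB is 1.56 µV.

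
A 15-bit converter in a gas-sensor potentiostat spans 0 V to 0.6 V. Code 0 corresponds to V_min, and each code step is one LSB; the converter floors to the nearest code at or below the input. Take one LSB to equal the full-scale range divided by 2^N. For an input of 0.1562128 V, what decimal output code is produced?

8531

Range is 0.6 V. LSB = 0.6 V / 2^15 ≈ 18.31 µV.
(V_in − V_min) × 2^15/range = (0.1562128 − (0)) × 32768/0.6 = 8531.302.
Floor → code = 8531.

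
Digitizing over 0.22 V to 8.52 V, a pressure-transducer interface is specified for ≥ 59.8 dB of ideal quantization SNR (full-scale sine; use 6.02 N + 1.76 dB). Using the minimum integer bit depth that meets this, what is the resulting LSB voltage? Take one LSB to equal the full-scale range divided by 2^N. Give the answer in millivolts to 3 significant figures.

8.11 mV

The full-scale span is 8.52 − (0.22) = 8.3 V.
6.02 N + 1.76 ≥ 59.8 gives N ≥ 9.641, so the minimum integer is 10.
Step size = 8.3/1024 V = 8.11 mV.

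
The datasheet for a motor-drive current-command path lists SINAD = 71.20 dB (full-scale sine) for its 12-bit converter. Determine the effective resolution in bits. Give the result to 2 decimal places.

(71.20 − 1.76) / 6.02 = 69.44/6.02 = 11.5349 effective bits.

11.53 bits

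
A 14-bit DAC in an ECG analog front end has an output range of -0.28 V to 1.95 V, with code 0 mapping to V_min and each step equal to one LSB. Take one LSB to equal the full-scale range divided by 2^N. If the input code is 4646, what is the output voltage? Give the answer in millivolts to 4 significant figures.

The full-scale span is 1.95 − (-0.28) = 2.23 V. LSB = 2.23 V / 2^14.
V_out = -0.28 + 4646 × (2.23/16384) V
      = -0.28 V + 0.632360 V = 0.352360 V.

352.4 mV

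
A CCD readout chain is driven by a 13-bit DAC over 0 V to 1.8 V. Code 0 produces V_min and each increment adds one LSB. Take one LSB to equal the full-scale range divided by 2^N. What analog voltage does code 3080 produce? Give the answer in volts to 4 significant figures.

Full-scale range = 1.8 V. LSB = 1.8 V / 2^13.
V_out = V_min + code × LSB = 0 V + 3080 × 1.8 V / 8192
      = 0 V + 0.676758 V = 0.676758 V.

0.6768 V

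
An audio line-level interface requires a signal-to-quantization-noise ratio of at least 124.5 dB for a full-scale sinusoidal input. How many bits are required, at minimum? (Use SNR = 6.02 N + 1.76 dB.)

21 bits

6.02 N + 1.76 ≥ 124.5 gives N ≥ 20.389, so the minimum integer is 21.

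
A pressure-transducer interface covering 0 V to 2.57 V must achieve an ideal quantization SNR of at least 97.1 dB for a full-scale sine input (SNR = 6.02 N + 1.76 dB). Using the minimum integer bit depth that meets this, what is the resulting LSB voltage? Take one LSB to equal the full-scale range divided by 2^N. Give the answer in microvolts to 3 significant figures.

39.2 µV

Full-scale range = 2.57 V.
Required N = ⌈(97.1 − 1.76)/6.02⌉ = ⌈15.837⌉ = 16.
Step size = 2.57/65536 V = 39.2 µV.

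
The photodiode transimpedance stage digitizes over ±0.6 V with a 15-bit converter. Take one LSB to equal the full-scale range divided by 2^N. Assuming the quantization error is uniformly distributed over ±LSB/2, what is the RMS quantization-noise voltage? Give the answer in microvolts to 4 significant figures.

10.57 µV

Full-scale range = 0.6 V − (-0.6 V) = 1.2 V.
LSB = 1.2 V ÷ 2^15 = 1.2/32768 V = 36.6211 µV.
For a uniform distribution on [−LSB/2, +LSB/2], V_rms = LSB/√12 = 36.6211 µV/3.4641 = 10.57 µV.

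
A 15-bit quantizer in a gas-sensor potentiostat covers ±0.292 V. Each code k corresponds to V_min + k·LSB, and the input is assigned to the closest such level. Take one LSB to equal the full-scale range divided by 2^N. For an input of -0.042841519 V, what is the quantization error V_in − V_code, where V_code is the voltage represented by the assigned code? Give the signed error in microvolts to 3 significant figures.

+3.21 µV

The full-scale span is 0.292 − (-0.292) = 0.584 V. LSB = 0.584 V / 2^15 ≈ 17.82 µV.
(V_in − V_min)/LSB = (-0.042841519 − (-0.292)) × 32768/0.584 = 13980.1800 → nearest code k = 13980.
V_code = V_min + k × range/2^15 = -0.292 + 13980 × 0.584/32768 = -0.042844726563 V.
V_in − V_code = -0.042841519 − (-0.042844726563) = +3.21 µV.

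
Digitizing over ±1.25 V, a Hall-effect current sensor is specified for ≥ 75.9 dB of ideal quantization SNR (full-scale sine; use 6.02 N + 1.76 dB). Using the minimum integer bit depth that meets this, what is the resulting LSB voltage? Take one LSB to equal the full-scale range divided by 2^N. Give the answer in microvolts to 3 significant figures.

The full-scale span is 1.25 − (-1.25) = 2.5 V.
6.02 N + 1.76 ≥ 75.9 gives N ≥ 12.316, so the minimum integer is 13.
LSB = 2.5 V / 2^13 = 305 µV.

305 µV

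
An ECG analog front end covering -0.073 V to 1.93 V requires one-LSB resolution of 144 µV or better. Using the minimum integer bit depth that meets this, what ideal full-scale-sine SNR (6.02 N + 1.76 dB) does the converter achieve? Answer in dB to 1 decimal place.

86.0 dB

The full-scale span is 1.93 − (-0.073) = 2.003 V.
Need 2^N ≥ 2.003 V / 144 µV = 13910 → N_min = 14.
6.02(14) + 1.76 = 86.04 dB.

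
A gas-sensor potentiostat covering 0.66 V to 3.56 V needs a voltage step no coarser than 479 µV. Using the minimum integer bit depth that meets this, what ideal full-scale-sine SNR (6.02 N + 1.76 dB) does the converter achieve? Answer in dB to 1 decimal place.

Span: 3.56 V − (0.66 V) = 2.9 V.
Need 2^N ≥ 2.9 V / 479 µV = 6054 → N_min = 13.
SNR = 6.02 × 13 + 1.76 = 80.02 dB.

80.0 dB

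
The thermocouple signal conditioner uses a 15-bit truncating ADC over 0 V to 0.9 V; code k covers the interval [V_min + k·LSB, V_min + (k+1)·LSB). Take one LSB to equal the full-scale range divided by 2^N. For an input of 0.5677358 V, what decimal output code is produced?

Range is 0.9 V. LSB = 0.9 V / 2^15 ≈ 27.47 µV.
(V_in − V_min) × 2^15/range = (0.5677358 − (0)) × 32768/0.9 = 20670.630.
Floor → code = 20670.

20670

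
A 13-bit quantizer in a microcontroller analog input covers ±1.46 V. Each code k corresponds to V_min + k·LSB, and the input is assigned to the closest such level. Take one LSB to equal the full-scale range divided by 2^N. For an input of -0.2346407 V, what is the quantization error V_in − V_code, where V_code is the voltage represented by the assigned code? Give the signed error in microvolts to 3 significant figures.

−99.7 µV

Span: 1.46 V − (-1.46 V) = 2.92 V. LSB = 2.92 V / 2^13 ≈ 356.4 µV.
(V_in − V_min)/LSB = (-0.2346407 − (-1.46)) × 8192/2.92 = 3437.7203 → nearest code k = 3438.
Reconstructed level: -1.46 + 3438 × 2.92/8192 V = -0.2345410156 V.
Error = V_in − V_code = -0.2346407 − (-0.2345410156) = −99.7 µV.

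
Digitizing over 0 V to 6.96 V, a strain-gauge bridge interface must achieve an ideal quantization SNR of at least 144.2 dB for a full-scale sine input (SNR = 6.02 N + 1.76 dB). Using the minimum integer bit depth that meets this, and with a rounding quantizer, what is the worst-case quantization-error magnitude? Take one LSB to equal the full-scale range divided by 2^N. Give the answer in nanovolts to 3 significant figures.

207 nV

Span = 6.96 V.
Solving 6.02 N ≥ 144.2 − 1.76: N ≥ 23.661. Round up → N = 24.
Step size = 6.96/16777216 V = 414.85 nV.
Half an LSB is 207 nV.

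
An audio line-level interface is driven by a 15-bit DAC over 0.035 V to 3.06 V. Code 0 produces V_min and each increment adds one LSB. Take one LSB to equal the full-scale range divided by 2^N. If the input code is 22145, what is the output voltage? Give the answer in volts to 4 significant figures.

Span: 3.06 V − (0.035 V) = 3.025 V. LSB = 3.025 V / 2^15.
Output = V_min + (22145/32768) × range = 0.035 + 0.675812 × 3.025 V
      = 0.035 V + 2.04433 V = 2.07933 V.

2.079 V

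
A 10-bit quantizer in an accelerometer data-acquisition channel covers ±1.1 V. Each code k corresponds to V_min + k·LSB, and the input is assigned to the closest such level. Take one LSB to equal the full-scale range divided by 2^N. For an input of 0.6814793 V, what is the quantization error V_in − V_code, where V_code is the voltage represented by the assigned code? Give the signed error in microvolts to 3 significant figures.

+425 µV

Span: 1.1 V − (-1.1 V) = 2.2 V. LSB = 2.2 V / 2^10 ≈ 2.148 mV.
Position in LSBs: (0.6814793 − (-1.1)) × 1024/2.2 = 829.1976; rounding gives k = 829.
Reconstructed level: -1.1 + 829 × 2.2/1024 V = 0.6810546875 V.
e = 0.6814793 − (0.6810546875) = +425 µV.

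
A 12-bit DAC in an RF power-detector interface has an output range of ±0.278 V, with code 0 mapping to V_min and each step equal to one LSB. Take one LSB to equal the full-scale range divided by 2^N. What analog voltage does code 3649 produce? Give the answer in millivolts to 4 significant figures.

Span: 0.278 V − (-0.278 V) = 0.556 V. LSB = 0.556 V / 2^12.
V_out = -0.278 + 3649 × (0.556/4096) V
      = -0.278 + 0.495323 = 0.217323 V.

217.3 mV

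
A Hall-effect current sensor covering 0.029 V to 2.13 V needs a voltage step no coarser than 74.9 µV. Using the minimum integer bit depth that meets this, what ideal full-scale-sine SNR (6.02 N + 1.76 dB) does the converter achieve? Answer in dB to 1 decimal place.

The full-scale span is 2.13 − (0.029) = 2.101 V.
2.101 V / 74.9 µV = 28050. Since 2^14 = 16384 and 2^15 = 32768, N = 15.
SNR = 6.02 × 15 + 1.76 = 92.06 dB.

92.1 dB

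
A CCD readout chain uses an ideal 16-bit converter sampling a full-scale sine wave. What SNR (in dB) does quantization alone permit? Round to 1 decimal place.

6.02(16) + 1.76 = 96.32 + 1.76 = 98.08 dB.

98.1 dB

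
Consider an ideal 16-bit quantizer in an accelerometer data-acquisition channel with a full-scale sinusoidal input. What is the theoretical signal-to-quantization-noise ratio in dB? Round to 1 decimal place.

SNR = 6.02·16 + 1.76 = 98.08 dB.

98.1 dB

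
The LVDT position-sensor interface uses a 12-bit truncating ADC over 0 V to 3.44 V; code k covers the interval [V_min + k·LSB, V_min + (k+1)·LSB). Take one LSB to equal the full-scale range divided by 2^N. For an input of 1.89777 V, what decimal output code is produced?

2259

Full-scale range = 3.44 V. LSB = 3.44 V / 2^12 ≈ 0.8398 mV.
(V_in − V_min) × 2^12/range = (1.89777 − (0)) × 4096/3.44 = 2259.670.
Floor → code = 2259.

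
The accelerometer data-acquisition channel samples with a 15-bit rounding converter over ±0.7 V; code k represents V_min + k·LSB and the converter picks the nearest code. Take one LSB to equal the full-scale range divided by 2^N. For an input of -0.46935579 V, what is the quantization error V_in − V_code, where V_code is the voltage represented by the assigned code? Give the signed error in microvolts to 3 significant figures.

+16.8 µV

Span: 0.7 V − (-0.7 V) = 1.4 V. LSB = 1.4 V / 2^15 ≈ 42.72 µV.
(-0.46935579 − (-0.7)) / LSB = 0.23064421 × 32768/1.4 = 5398.3925. Nearest integer: k = 5398.
V_code = -0.7 + (5398/32768) × 1.4 = -0.46937255859 V.
e = -0.46935579 − (-0.46937255859) = +16.8 µV.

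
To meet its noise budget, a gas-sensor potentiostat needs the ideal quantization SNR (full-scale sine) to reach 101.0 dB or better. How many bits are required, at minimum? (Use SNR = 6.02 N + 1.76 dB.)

Required N = ⌈(101.0 − 1.76)/6.02⌉ = ⌈16.485⌉ = 17.

17 bits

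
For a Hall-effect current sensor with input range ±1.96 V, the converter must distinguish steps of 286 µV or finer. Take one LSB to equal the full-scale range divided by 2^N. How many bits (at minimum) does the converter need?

Range = 1.96 − (-1.96) = 3.92 V.
Required number of levels: 3.92/286 µV = 13706; smallest N with 2^N ≥ that is 14.

14 bits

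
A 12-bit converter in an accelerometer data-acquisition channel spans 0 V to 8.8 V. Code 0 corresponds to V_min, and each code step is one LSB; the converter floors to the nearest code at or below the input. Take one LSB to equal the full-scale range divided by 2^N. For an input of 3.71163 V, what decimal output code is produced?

1727

Range is 8.8 V. LSB = 8.8 V / 2^12 ≈ 2.148 mV.
V_in − V_min = 3.71163 − (0) = 3.71163 V.
Divide by LSB: 3.71163 × 4096/8.8 = 1727.5951.
Truncating gives code 1727.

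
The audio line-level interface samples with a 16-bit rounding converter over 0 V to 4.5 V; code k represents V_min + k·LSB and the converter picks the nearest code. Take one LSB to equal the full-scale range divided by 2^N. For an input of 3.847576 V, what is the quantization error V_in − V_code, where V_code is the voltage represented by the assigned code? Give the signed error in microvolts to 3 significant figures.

Range is 4.5 V. LSB = 4.5 V / 2^16 ≈ 68.66 µV.
Position in LSBs: (3.847576 − (0)) × 65536/4.5 = 56034.3868; rounding gives k = 56034.
Reconstructed level: 0 + 56034 × 4.5/65536 V = 3.8475494385 V.
Error = V_in − V_code = 3.847576 − (3.8475494385) = +26.6 µV.

+26.6 µV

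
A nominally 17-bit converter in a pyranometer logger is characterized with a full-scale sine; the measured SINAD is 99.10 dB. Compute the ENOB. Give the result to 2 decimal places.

ENOB = (99.10 − 1.76)/6.02 = 16.1694 bits.

16.17 bits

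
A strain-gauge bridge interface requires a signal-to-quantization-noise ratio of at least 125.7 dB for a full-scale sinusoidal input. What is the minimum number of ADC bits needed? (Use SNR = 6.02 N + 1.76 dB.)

6.02 N + 1.76 ≥ 125.7 gives N ≥ 20.588, so the minimum integer is 21.

21 bits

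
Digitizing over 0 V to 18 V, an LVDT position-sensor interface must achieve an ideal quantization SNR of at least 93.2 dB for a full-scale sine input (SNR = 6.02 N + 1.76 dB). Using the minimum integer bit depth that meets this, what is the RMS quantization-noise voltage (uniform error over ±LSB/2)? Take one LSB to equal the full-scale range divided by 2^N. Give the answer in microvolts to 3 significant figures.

Range is 18 V.
N ≥ (93.2 − 1.76)/6.02 = 15.189 → N_min = 16.
LSB = 18 V / 2^16 = 274.66 µV.
RMS noise = LSB/√12 = 79.3 µV.

79.3 µV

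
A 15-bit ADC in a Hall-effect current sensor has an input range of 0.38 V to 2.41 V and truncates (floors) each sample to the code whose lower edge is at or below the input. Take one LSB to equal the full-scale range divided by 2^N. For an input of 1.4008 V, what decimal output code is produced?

16477

Range = 2.41 − (0.38) = 2.03 V. LSB = 2.03 V / 2^15 ≈ 61.95 µV.
V_in − V_min = 1.4008 − (0.38) = 1.0208 V.
Divide by LSB: 1.0208 × 32768/2.03 = 16477.6229.
Truncating gives code 16477.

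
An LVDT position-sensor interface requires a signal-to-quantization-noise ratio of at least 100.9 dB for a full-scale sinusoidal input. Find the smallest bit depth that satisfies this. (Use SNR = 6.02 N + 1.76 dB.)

6.02 N + 1.76 ≥ 100.9 gives N ≥ 16.468, so the minimum integer is 17.

17 bits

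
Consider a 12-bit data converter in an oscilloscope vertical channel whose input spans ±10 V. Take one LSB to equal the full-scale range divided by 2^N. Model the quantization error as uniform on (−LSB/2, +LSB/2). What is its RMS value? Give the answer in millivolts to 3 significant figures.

Span: 10 V − (-10 V) = 20 V.
Step size = 20/4096 V = 4.8828 mV.
RMS of a uniform error over width LSB is LSB/√12 = 1.41 mV.

1.41 mV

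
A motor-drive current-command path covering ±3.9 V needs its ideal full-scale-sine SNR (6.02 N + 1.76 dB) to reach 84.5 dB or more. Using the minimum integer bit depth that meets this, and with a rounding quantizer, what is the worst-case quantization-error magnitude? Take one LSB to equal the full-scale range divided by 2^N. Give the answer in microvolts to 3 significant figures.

238 µV

Range = 3.9 − (-3.9) = 7.8 V.
Required N = ⌈(84.5 − 1.76)/6.02⌉ = ⌈13.744⌉ = 14.
One LSB is 7.8 V / 16384 = 476.07 µV.
Half an LSB is 238 µV.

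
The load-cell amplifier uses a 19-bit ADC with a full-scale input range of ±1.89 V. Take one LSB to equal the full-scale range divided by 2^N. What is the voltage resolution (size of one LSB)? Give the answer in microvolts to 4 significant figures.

Range = 1.89 − (-1.89) = 3.78 V.
Number of codes = 2^19 = 524288.
LSB = 3.78 V ÷ 2^19 = 3.78/524288 V = 7.210 µV.

7.210 µV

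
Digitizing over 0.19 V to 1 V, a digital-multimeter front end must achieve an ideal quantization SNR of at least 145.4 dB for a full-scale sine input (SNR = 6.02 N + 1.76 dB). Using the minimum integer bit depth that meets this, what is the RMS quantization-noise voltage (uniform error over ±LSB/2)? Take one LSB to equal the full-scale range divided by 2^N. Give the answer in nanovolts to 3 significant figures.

Range = 1 − (0.19) = 0.81 V.
Solving 6.02 N ≥ 145.4 − 1.76: N ≥ 23.860. Round up → N = 24.
Step size = 0.81/16777216 V = 48.280 nV.
RMS noise = LSB/√12 = 13.9 nV.

13.9 nV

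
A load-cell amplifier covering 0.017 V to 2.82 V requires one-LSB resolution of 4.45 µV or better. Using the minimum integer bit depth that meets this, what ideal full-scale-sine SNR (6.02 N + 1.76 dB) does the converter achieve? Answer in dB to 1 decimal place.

Full-scale range = 2.82 V − (0.017 V) = 2.803 V.
Need 2^N ≥ 2.803 V / 4.45 µV = 629900 → N_min = 20.
6.02(20) + 1.76 = 122.16 dB.

122.2 dB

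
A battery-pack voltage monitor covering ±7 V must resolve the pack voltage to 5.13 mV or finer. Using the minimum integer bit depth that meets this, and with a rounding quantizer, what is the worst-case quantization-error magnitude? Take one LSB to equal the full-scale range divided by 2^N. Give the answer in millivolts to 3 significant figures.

Span: 7 V − (-7 V) = 14 V.
Levels needed ≥ 14/5.13 mV = 2729. 2^12 = 4096 suffices, so N_min = 12.
One LSB is 14 V / 4096 = 3.4180 mV.
|e|_max = LSB/2 = 1.71 mV.

1.71 mV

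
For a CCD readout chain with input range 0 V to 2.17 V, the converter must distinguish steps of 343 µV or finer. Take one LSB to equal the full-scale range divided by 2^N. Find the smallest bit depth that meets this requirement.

Span = 2.17 V.
Required number of levels: 2.17/343 µV = 6326.5; smallest N with 2^N ≥ that is 13.

13 bits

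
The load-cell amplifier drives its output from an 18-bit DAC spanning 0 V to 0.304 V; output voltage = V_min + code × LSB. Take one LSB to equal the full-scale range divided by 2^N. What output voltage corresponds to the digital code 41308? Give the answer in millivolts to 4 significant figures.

Full-scale range = 0.304 V. LSB = 0.304 V / 2^18.
V_out = V_min + code × LSB = 0 V + 41308 × 0.304 V / 262144
      = 0 V + 0.0479036 V = 0.0479036 V.

47.90 mV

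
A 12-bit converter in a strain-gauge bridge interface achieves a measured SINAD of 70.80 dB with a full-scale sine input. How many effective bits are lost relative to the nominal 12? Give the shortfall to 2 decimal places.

0.53 bits

N_eff = (70.80 − 1.76)/6.02 = 11.4684 bits.
Lost resolution: 12 − 11.4684 = 0.5316 bits.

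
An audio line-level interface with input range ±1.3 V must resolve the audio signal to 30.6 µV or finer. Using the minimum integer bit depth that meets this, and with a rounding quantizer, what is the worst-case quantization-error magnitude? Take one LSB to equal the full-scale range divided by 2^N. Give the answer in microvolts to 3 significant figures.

Full-scale range = 1.3 V − (-1.3 V) = 2.6 V.
2.6 V / 30.6 µV = 84970. Since 2^16 = 65536 and 2^17 = 131072, N = 17.
LSB = 2.6 V ÷ 2^17 = 2.6/131072 V = 19.836 µV.
Half an LSB is 9.92 µV.

9.92 µV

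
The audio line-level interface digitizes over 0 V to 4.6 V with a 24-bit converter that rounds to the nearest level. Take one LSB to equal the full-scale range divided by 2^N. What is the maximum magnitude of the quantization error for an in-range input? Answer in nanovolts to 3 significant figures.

137 nV

Span = 4.6 V.
LSB = 4.6 V ÷ 2^24 = 4.6/16777216 V = 274.18 nV.
Worst-case error for round-to-nearest is half an LSB: 137 nV.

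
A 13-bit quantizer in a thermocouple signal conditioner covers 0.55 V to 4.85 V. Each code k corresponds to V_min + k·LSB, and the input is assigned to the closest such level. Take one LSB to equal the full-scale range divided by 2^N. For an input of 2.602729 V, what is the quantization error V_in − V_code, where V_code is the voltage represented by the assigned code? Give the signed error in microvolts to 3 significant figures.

−164 µV

The full-scale span is 4.85 − (0.55) = 4.3 V. LSB = 4.3 V / 2^13 ≈ 0.5249 mV.
(V_in − V_min)/LSB = (2.602729 − (0.55)) × 8192/4.3 = 3910.6874 → nearest code k = 3911.
V_code = V_min + k × range/2^13 = 0.55 + 3911 × 4.3/8192 = 2.602893066 V.
Error = V_in − V_code = 2.602729 − (2.602893066) = −164 µV.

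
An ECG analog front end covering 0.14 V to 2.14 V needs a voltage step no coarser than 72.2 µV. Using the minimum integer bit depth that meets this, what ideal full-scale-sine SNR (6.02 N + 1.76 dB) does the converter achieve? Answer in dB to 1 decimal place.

92.1 dB

Range = 2.14 − (0.14) = 2 V.
Levels needed ≥ 2/72.2 µV = 27700. 2^15 = 32768 suffices, so N_min = 15.
6.02(15) + 1.76 = 92.06 dB.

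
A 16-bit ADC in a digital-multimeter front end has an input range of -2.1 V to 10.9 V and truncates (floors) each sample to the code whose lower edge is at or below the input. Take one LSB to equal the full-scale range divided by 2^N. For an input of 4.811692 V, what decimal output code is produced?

The full-scale span is 10.9 − (-2.1) = 13 V. LSB = 13 V / 2^16 ≈ 198.4 µV.
(V_in − V_min) × 2^16/range = (4.811692 − (-2.1)) × 65536/13 = 34843.434.
Floor → code = 34843.

34843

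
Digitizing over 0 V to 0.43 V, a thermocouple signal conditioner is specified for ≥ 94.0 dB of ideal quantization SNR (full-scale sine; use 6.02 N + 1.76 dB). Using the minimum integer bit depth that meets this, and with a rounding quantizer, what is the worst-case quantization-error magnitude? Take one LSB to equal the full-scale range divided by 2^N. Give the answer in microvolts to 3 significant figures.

3.28 µV

Range is 0.43 V.
6.02 N + 1.76 ≥ 94.0 gives N ≥ 15.322, so the minimum integer is 16.
Step size = 0.43/65536 V = 6.5613 µV.
Max error for round-to-nearest is LSB/2 = 3.28 µV.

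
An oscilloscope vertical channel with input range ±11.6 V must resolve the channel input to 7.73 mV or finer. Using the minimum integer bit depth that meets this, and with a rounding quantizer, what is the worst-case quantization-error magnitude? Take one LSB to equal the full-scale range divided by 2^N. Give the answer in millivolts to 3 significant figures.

The full-scale span is 11.6 − (-11.6) = 23.2 V.
Levels needed ≥ 23.2/7.73 mV = 3001. 2^12 = 4096 suffices, so N_min = 12.
Step size = 23.2/4096 V = 5.6641 mV.
Max error for round-to-nearest is LSB/2 = 2.83 mV.

2.83 mV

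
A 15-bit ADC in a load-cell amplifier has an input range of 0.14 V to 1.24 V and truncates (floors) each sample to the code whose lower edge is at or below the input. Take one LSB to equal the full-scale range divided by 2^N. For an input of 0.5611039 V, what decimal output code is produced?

Full-scale range = 1.24 V − (0.14 V) = 1.1 V. LSB = 1.1 V / 2^15 ≈ 33.57 µV.
code = ⌊(V_in − V_min)/LSB⌋ = ⌊(V_in − V_min) × 2^15 / range⌋
     = ⌊(0.5611039 − (0.14)) × 32768 / 1.1⌋ = ⌊0.4211039 × 32768/1.1⌋
     = ⌊12544.302⌋ = 12544.

12544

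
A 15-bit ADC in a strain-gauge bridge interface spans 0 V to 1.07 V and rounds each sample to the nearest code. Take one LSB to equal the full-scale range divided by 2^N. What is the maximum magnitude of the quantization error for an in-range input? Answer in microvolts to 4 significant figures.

V_FS = 1.07 V.
Step size = 1.07/32768 V = 32.6538 µV.
Worst-case error for round-to-nearest is half an LSB: 16.33 µV.

16.33 µV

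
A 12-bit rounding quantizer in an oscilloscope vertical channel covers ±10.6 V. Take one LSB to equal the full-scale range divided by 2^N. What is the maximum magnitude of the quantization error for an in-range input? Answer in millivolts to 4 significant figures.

Range = 10.6 − (-10.6) = 21.2 V.
LSB = 21.2 V ÷ 2^12 = 21.2/4096 V = 5.17578 mV.
Worst-case error for round-to-nearest is half an LSB: 2.588 mV.

2.588 mV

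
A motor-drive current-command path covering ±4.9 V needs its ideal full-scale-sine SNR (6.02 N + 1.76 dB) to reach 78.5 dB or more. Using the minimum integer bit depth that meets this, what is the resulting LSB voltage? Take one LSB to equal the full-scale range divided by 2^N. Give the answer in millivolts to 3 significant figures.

Span: 4.9 V − (-4.9 V) = 9.8 V.
N ≥ (78.5 − 1.76)/6.02 = 12.748 → N_min = 13.
LSB = 9.8 V / 2^13 = 1.20 mV.

1.20 mV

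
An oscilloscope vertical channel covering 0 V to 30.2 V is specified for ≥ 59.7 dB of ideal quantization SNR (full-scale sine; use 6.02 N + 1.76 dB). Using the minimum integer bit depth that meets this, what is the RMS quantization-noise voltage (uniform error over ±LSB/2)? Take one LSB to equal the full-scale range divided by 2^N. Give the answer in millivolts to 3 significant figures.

8.51 mV

Range is 30.2 V.
Required N = ⌈(59.7 − 1.76)/6.02⌉ = ⌈9.625⌉ = 10.
One LSB is 30.2 V / 1024 = 29.492 mV.
RMS noise = LSB/√12 = 8.51 mV.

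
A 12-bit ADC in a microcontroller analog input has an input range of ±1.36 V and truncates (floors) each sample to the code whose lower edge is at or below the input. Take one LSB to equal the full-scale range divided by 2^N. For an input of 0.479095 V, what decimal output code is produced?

Range = 1.36 − (-1.36) = 2.72 V. LSB = 2.72 V / 2^12 ≈ 0.6641 mV.
(V_in − V_min) × 2^12/range = (0.479095 − (-1.36)) × 4096/2.72 = 2769.461.
Floor → code = 2769.

2769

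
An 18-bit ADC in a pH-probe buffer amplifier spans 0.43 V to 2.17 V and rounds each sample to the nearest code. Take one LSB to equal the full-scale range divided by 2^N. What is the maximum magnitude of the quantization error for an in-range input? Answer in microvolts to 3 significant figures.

3.32 µV

Range = 2.17 − (0.43) = 1.74 V.
One LSB is 1.74 V / 262144 = 6.6376 µV.
|e|_max = LSB/2 = 3.32 µV.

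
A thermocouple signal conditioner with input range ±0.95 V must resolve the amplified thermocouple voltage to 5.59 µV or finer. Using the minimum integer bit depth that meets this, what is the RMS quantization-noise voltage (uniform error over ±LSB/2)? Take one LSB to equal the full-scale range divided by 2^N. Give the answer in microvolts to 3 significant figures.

1.05 µV

Full-scale range = 0.95 V − (-0.95 V) = 1.9 V.
Need 2^N ≥ 1.9 V / 5.59 µV = 339900 → N_min = 19.
Step size = 1.9/524288 V = 3.6240 µV.
σ_q = LSB/√12 = 3.6240 µV/3.4641 = 1.05 µV.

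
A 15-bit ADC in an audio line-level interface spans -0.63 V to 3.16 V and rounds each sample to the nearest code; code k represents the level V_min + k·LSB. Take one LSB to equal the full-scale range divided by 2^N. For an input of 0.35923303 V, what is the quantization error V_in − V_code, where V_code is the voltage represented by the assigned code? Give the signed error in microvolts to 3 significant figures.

−20.8 µV

Range = 3.16 − (-0.63) = 3.79 V. LSB = 3.79 V / 2^15 ≈ 115.7 µV.
(0.35923303 − (-0.63)) / LSB = 0.98923303 × 32768/3.79 = 8552.8200. Nearest integer: k = 8553.
V_code = V_min + k × range/2^15 = -0.63 + 8553 × 3.79/32768 = 0.35925384521 V.
e = 0.35923303 − (0.35925384521) = −20.8 µV.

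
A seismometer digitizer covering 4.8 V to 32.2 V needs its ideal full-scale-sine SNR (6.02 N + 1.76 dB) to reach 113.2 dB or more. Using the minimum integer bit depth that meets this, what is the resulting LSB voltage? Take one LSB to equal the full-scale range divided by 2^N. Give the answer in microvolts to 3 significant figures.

Full-scale range = 32.2 V − (4.8 V) = 27.4 V.
Solving 6.02 N ≥ 113.2 − 1.76: N ≥ 18.512. Round up → N = 19.
LSB = 27.4 V / 2^19 = 52.3 µV.

52.3 µV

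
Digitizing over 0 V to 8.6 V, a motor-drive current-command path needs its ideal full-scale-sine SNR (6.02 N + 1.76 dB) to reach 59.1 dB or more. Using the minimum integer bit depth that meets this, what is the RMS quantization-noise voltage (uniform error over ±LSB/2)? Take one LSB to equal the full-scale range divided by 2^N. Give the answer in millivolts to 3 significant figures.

Full-scale range = 8.6 V.
Solving 6.02 N ≥ 59.1 − 1.76: N ≥ 9.525. Round up → N = 10.
LSB = 8.6 V ÷ 2^10 = 8.6/1024 V = 8.3984 mV.
RMS noise = LSB/√12 = 2.42 mV.

2.42 mV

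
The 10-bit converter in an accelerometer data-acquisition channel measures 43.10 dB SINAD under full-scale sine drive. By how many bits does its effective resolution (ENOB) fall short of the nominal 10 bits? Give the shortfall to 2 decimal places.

3.13 bits

N_eff = (43.10 − 1.76)/6.02 = 6.8671 bits.
10 − 6.8671 = 3.13 bits below nominal.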